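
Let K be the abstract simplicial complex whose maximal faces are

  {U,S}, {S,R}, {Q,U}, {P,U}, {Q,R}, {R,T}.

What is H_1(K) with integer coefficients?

Take the total order P < Q < R < S < T < U on the vertex set. Then K (dimension 1) consists of the simplices:

  0-simplices (6): P, Q, R, S, T, U
  1-simplices (6): PU, QR, QU, RS, RT, SU

giving chain groups C_0 ≅ Z^6, C_1 ≅ Z^6.

∂_1: C_1 → C_0 sends each edge [p,q] (with p < q) to q − p. For instance
  ∂RT = T − R.
The 6×6 boundary matrix has rank 5 and Smith normal form diag(1,1,1,1,1).

Now H_k = ker ∂_k / im ∂_{k+1}, so:

  H_1: rank ker ∂_1 − rank ∂_2 = (6 − 5) − 0 = 1, and there is no ∂_2, so H_1 ≅ Z.

H_1 ≅ Z.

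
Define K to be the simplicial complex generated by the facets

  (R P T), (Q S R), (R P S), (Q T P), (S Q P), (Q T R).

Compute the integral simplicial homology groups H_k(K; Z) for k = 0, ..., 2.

H_0 = Z,  H_1 = 0,  H_2 = Z.

We work with the vertex ordering P < Q < R < S < T. The simplices of K, each written with vertices in increasing order, are:

  0-simplices (5): P, Q, R, S, T
  1-simplices (9): PQ, PR, PS, PT, QR, QS, QT, RS, RT
  2-simplices (6): PQS, PQT, PRS, PRT, QRS, QRT

giving chain groups C_0 ≅ Z^5, C_1 ≅ Z^9, C_2 ≅ Z^6.

Boundary ∂_1: C_1 → C_0 sends each edge [p,q] (with p < q) to q − p.
As a 5×9 matrix over Z this has rank 4, with invariant factors (1,1,1,1).

∂_2: C_2 → C_1 sends each 2-simplex [p,q,r] to [q,r] − [p,r] + [p,q]. For instance
  ∂PRS = RS − PS + PR,
  ∂QRS = RS − QS + QR.
The resulting 9×6 matrix has rank 5, and its Smith normal form has invariant factors (1,1,1,1,1).

From H_k ≅ ker(∂_k) / im(∂_{k+1}) we obtain:

  H_0: rank C_0 − rank ∂_1 = 5 − 4 = 1, and the invariant factors of ∂_1 are all 1, so H_0 = Z.
  H_1: rank ker ∂_1 − rank ∂_2 = (9 − 4) − 5 = 0, and the invariant factors of ∂_2 are all 1, so H_1 = 0.
  H_2: rank ker ∂_2 − rank ∂_3 = (6 − 5) − 0 = 1, and there is no ∂_3, so H_2 = Z.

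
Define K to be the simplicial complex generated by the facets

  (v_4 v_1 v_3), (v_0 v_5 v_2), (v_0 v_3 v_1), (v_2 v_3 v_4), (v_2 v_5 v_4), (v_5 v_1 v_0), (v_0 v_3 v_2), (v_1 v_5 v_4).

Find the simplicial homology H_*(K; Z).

H_0 = Z,  H_1 = 0,  H_2 = Z.

K has 6 vertices, 12 edges, 8 triangles.
rank ∂_0 = 0, rank ∂_1 = 5 ⇒ b_0 = 6 − 0 − 5 = 1; all invariant factors of ∂_1 are 1 so no torsion. So H_0 ≅ Z.
rank ∂_1 = 5, rank ∂_2 = 7 ⇒ b_1 = 12 − 5 − 7 = 0; all invariant factors of ∂_2 are 1 so no torsion. So H_1 ≅ 0.
rank ∂_2 = 7, rank ∂_3 = 0 ⇒ b_2 = 8 − 7 − 0 = 1. So H_2 ≅ Z.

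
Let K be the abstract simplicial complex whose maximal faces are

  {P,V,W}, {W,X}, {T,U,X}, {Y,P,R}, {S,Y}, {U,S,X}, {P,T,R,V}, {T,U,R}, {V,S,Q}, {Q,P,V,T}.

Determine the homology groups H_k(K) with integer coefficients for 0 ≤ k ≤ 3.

H_0 ≅ Z,  H_1 ≅ Z^3,  H_2 = 0,  H_3 = 0.

We work with the vertex ordering P < Q < R < S < T < U < V < W < X < Y. The simplices of K, each written with vertices in increasing order, are:

  0-simplices (10): P, Q, R, S, T, U, V, W, X, Y
  1-simplices (23): PQ, PR, PT, PV, PW, PY, QS, QT, QV, RT, RU, RV, RY, SU, SV, SX, SY, TU, TV, TX, UX, VW, WX
  2-simplices (13): PQT, PQV, PRT, PRV, PRY, PTV, PVW, QSV, QTV, RTU, RTV, SUX, TUX
  3-simplices (2): PQTV, PRTV

so the chain groups are C_0 ≅ Z^10, C_1 ≅ Z^23, C_2 ≅ Z^13, C_3 ≅ Z^2.

The boundary map ∂_1: C_1 → C_0 is given by ∂[p,q] = [q] − [p].
The 10×23 boundary matrix has rank 9 and Smith normal form diag(1,1,1,1,1,1,1,1,1).

The boundary map ∂_2: C_2 → C_1 maps a triangle to the signed sum of its edges. For instance
  ∂QTV = TV − QV + QT,
  ∂PTV = TV − PV + PT.
This gives a 23×13 integer matrix of rank 11; reducing to Smith normal form yields diagonal entries (1,1,1,1,1,1,1,1,1,1,1).

The boundary map ∂_3: C_3 → C_2 sends each 3-simplex σ to the alternating sum Σ_i (−1)^i (σ with its i-th vertex removed). For instance
  ∂PQTV = QTV − PTV + PQV − PQT,
  ∂PRTV = RTV − PTV + PRV − PRT.
This gives a 13×2 integer matrix of rank 2; reducing to Smith normal form yields diagonal entries (1,1).

Now H_k = ker ∂_k / im ∂_{k+1}, so:

  H_0: rank C_0 − rank ∂_1 = 10 − 9 = 1, and the invariant factors of ∂_1 are all 1, so H_0 = Z.
  H_1: rank ker ∂_1 − rank ∂_2 = (23 − 9) − 11 = 3, and the invariant factors of ∂_2 are all 1, so H_1 = Z^3.
  H_2: rank ker ∂_2 − rank ∂_3 = (13 − 11) − 2 = 0, and the invariant factors of ∂_3 are all 1, so H_2 = 0.
  H_3: rank ker ∂_3 − rank ∂_4 = (2 − 2) − 0 = 0, and there is no ∂_4, so H_3 = 0.

As a check, the Euler characteristic is 10 − 23 + 13 − 2 = -2, which agrees with 1 − 3 + 0 − 0 = -2.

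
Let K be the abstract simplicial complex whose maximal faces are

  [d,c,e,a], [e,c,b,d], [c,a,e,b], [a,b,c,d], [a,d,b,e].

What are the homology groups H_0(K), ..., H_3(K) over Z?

We work with the vertex ordering a < b < c < d < e. The simplices of K, each written with vertices in increasing order, are:

  0-simplices (5): a, b, c, d, e
  1-simplices (10): ab, ac, ad, ae, bc, bd, be, cd, ce, de
  2-simplices (10): abc, abd, abe, acd, ace, ade, bcd, bce, bde, cde
  3-simplices (5): abcd, abce, abde, acde, bcde

so the chain groups are C_0 ≅ Z^5, C_1 ≅ Z^10, C_2 ≅ Z^10, C_3 ≅ Z^5.

Boundary ∂_1: C_1 → C_0 maps an edge to its endpoints' difference, ∂[p,q] = q − p. For instance
  ∂ab = b − a.
The 5×10 boundary matrix has rank 4 and Smith normal form diag(1,1,1,1).

The boundary map ∂_2: C_2 → C_1 acts by ∂[p,q,r] = [q,r] − [p,r] + [p,q]. For instance
  ∂bce = ce − be + bc,
  ∂ace = ce − ae + ac.
This gives a 10×10 integer matrix of rank 6; reducing to Smith normal form yields diagonal entries (1,1,1,1,1,1).

The boundary map ∂_3: C_3 → C_2 sends each 3-simplex σ to the alternating sum Σ_i (−1)^i (σ with its i-th vertex removed). For instance
  ∂abcd = bcd − acd + abd − abc,
  ∂abce = bce − ace + abe − abc.
As a 10×5 matrix over Z this has rank 4, with invariant factors (1,1,1,1).

Reading off H_k = ker ∂_k / im ∂_{k+1}:

  H_0: rank C_0 − rank ∂_1 = 5 − 4 = 1, and the invariant factors of ∂_1 are all 1, so H_0 = Z.
  H_1: rank ker ∂_1 − rank ∂_2 = (10 − 4) − 6 = 0, and the invariant factors of ∂_2 are all 1, so H_1 = 0.
  H_2: rank ker ∂_2 − rank ∂_3 = (10 − 6) − 4 = 0, and the invariant factors of ∂_3 are all 1, so H_2 = 0.
  H_3: rank ker ∂_3 − rank ∂_4 = (5 − 4) − 0 = 1, and there is no ∂_4, so H_3 = Z.

(K is a triangulation of the 3-sphere S^3.)

H_0 ≅ Z,  H_1 = 0,  H_2 = 0,  H_3 ≅ Z.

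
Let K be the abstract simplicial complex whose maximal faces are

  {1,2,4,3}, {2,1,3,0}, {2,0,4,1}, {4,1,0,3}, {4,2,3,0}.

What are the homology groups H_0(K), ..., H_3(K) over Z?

H_0 = Z,  H_1 = 0,  H_2 = 0,  H_3 = Z.

K has 5 vertices, 10 edges, 10 triangles, 5 3-simplices.
rank ∂_0 = 0, rank ∂_1 = 4 ⇒ b_0 = 5 − 0 − 4 = 1; all invariant factors of ∂_1 are 1 so no torsion. So H_0 = Z.
rank ∂_1 = 4, rank ∂_2 = 6 ⇒ b_1 = 10 − 4 − 6 = 0; all invariant factors of ∂_2 are 1 so no torsion. So H_1 = 0.
rank ∂_2 = 6, rank ∂_3 = 4 ⇒ b_2 = 10 − 6 − 4 = 0; all invariant factors of ∂_3 are 1 so no torsion. So H_2 = 0.
rank ∂_3 = 4, rank ∂_4 = 0 ⇒ b_3 = 5 − 4 − 0 = 1. So H_3 = Z.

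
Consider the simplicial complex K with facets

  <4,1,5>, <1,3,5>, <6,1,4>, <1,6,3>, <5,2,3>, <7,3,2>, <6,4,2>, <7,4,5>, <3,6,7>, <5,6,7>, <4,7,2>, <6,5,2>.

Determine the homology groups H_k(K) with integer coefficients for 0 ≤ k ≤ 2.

Fix the vertex order 1 < 2 < 3 < 4 < 5 < 6 < 7 and write every simplex with vertices in increasing order. Then dim K = 2 and the simplices of K are:

  0-simplices (7): [1], [2], [3], [4], [5], [6], [7]
  1-simplices (18): [1,3], [1,4], [1,5], [1,6], [2,3], [2,4], [2,5], [2,6], [2,7], [3,5], [3,6], [3,7], [4,5], [4,6], [4,7], [5,6], [5,7], [6,7]
  2-simplices (12): [1,3,5], [1,3,6], [1,4,5], [1,4,6], [2,3,5], [2,3,7], [2,4,6], [2,4,7], [2,5,6], [3,6,7], [4,5,7], [5,6,7]

Hence C_0 ≅ Z^7, C_1 ≅ Z^18, C_2 ≅ Z^12.

The boundary map ∂_1: C_1 → C_0 is given by ∂[p,q] = [q] − [p].
The resulting 7×18 matrix has rank 6, and its Smith normal form has invariant factors (1,1,1,1,1,1).

Boundary ∂_2: C_2 → C_1 sends each 2-simplex [p,q,r] to [q,r] − [p,r] + [p,q]. For instance
  ∂[2,3,7] = [3,7] − [2,7] + [2,3],
  ∂[2,4,7] = [4,7] − [2,7] + [2,4].
The 18×12 boundary matrix has rank 12 and Smith normal form diag(1,1,1,1,1,1,1,1,1,1,1,2).

From H_k ≅ ker(∂_k) / im(∂_{k+1}) we obtain:

  H_0: rank C_0 − rank ∂_1 = 7 − 6 = 1, and the invariant factors of ∂_1 are all 1, so H_0 = Z.
  H_1: rank ker ∂_1 − rank ∂_2 = (18 − 6) − 12 = 0, and ∂_2 has invariant factor 2 > 1, so H_1 = Z/2.
  H_2: rank ker ∂_2 − rank ∂_3 = (12 − 12) − 0 = 0, and there is no ∂_3, so H_2 = 0.

(K is a triangulation of the real projective plane RP^2.)

H_0 = Z,  H_1 = Z/2,  H_2 = 0.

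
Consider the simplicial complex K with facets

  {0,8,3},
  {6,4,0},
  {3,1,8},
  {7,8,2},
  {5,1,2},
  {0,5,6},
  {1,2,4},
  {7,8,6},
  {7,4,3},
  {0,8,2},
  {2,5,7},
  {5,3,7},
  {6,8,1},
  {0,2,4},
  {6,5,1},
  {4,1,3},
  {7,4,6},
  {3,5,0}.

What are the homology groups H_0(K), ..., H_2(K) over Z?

H_0 ≅ Z,  H_1 ≅ Z^2,  H_2 ≅ Z.

Fix the vertex order 0 < 1 < 2 < 3 < 4 < 5 < 6 < 7 < 8 and write every simplex with vertices in increasing order. Then dim K = 2 and the simplices of K are:

  0-simplices (9): [0], [1], [2], [3], [4], [5], [6], [7], [8]
  1-simplices (27): (27 of them)
  2-simplices (18): [0,2,4], [0,2,8], [0,3,5], [0,3,8], [0,4,6], [0,5,6], [1,2,4], [1,2,5], [1,3,4], [1,3,8], [1,5,6], [1,6,8], [2,5,7], [2,7,8], [3,4,7], [3,5,7], [4,6,7], [6,7,8]

Hence C_0 ≅ Z^9, C_1 ≅ Z^27, C_2 ≅ Z^18.

∂_1: C_1 → C_0 sends each edge [p,q] (with p < q) to q − p.
As a 9×27 matrix over Z this has rank 8, with invariant factors (1,1,1,1,1,1,1,1).

The boundary map ∂_2: C_2 → C_1 acts by ∂[p,q,r] = [q,r] − [p,r] + [p,q]. For instance
  ∂[6,7,8] = [7,8] − [6,8] + [6,7],
  ∂[3,5,7] = [5,7] − [3,7] + [3,5].
The 27×18 boundary matrix has rank 17 and Smith normal form diag(1,1,1,1,1,1,1,1,1,1,1,1,1,1,1,1,1).

Reading off H_k = ker ∂_k / im ∂_{k+1}:

  H_0: rank C_0 − rank ∂_1 = 9 − 8 = 1, and the invariant factors of ∂_1 are all 1, so H_0 = Z.
  H_1: rank ker ∂_1 − rank ∂_2 = (27 − 8) − 17 = 2, and the invariant factors of ∂_2 are all 1, so H_1 = Z^2.
  H_2: rank ker ∂_2 − rank ∂_3 = (18 − 17) − 0 = 1, and there is no ∂_3, so H_2 = Z.

(K is a triangulation of the torus T^2.)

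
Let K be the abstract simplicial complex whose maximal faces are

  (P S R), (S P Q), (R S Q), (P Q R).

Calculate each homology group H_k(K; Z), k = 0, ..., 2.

H_0 = Z,  H_1 = 0,  H_2 = Z.

Take the total order P < Q < R < S on the vertex set. Then K (dimension 2) consists of the simplices:

  0-simplices (4): P, Q, R, S
  1-simplices (6): PQ, PR, PS, QR, QS, RS
  2-simplices (4): PQR, PQS, PRS, QRS

giving chain groups C_0 ≅ Z^4, C_1 ≅ Z^6, C_2 ≅ Z^4.

Boundary ∂_1: C_1 → C_0 is given by ∂[p,q] = [q] − [p].
The 4×6 boundary matrix has rank 3 and Smith normal form diag(1,1,1).

∂_2: C_2 → C_1 maps a triangle to the signed sum of its edges. For instance
  ∂PQR = QR − PR + PQ,
  ∂PQS = QS − PS + PQ.
The 6×4 boundary matrix has rank 3 and Smith normal form diag(1,1,1).

From H_k ≅ ker(∂_k) / im(∂_{k+1}) we obtain:

  H_0: rank C_0 − rank ∂_1 = 4 − 3 = 1, and the invariant factors of ∂_1 are all 1, so H_0 = Z.
  H_1: rank ker ∂_1 − rank ∂_2 = (6 − 3) − 3 = 0, and the invariant factors of ∂_2 are all 1, so H_1 = 0.
  H_2: rank ker ∂_2 − rank ∂_3 = (4 − 3) − 0 = 1, and there is no ∂_3, so H_2 = Z.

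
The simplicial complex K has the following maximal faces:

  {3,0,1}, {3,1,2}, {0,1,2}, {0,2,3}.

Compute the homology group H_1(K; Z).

Fix the vertex order 0 < 1 < 2 < 3 and write every simplex with vertices in increasing order. Then dim K = 2 and the simplices of K are:

  0-simplices (4): [0], [1], [2], [3]
  1-simplices (6): [0,1], [0,2], [0,3], [1,2], [1,3], [2,3]
  2-simplices (4): [0,1,2], [0,1,3], [0,2,3], [1,2,3]

giving chain groups C_0 ≅ Z^4, C_1 ≅ Z^6, C_2 ≅ Z^4.

Boundary ∂_1: C_1 → C_0 maps an edge to its endpoints' difference, ∂[p,q] = q − p.
The resulting 4×6 matrix has rank 3, and its Smith normal form has invariant factors (1,1,1).

∂_2: C_2 → C_1 acts by ∂[p,q,r] = [q,r] − [p,r] + [p,q]. For instance
  ∂[1,2,3] = [2,3] − [1,3] + [1,2],
  ∂[0,2,3] = [2,3] − [0,3] + [0,2].
The resulting 6×4 matrix has rank 3, and its Smith normal form has invariant factors (1,1,1).

Reading off H_k = ker ∂_k / im ∂_{k+1}:

  H_1: rank ker ∂_1 − rank ∂_2 = (6 − 3) − 3 = 0, and the invariant factors of ∂_2 are all 1, so H_1 = 0.

H_1 = 0.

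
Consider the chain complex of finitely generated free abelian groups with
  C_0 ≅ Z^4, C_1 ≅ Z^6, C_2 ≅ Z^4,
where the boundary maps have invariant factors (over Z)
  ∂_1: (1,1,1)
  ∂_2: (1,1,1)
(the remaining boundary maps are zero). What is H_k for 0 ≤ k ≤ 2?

H_0: b_0 = 4 − 0 − 3 = 1; torsion from ∂_1 factors > 1: none. So H_0 = Z.
H_1: b_1 = 6 − 3 − 3 = 0; torsion from ∂_2 factors > 1: none. So H_1 = 0.
H_2: b_2 = 4 − 3 − 0 = 1; torsion from ∂_3 factors > 1: none. So H_2 = Z.

H_0 = Z,  H_1 = 0,  H_2 = Z.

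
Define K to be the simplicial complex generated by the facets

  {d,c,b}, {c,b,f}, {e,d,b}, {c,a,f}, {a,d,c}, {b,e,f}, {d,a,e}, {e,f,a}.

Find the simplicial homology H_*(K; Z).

H_0 = Z,  H_1 = 0,  H_2 = Z.

We work with the vertex ordering a < b < c < d < e < f. The simplices of K, each written with vertices in increasing order, are:

  0-simplices (6): a, b, c, d, e, f
  1-simplices (12): ac, ad, ae, af, bc, bd, be, bf, cd, cf, de, ef
  2-simplices (8): acd, acf, ade, aef, bcd, bcf, bde, bef

giving chain groups C_0 ≅ Z^6, C_1 ≅ Z^12, C_2 ≅ Z^8.

The boundary map ∂_1: C_1 → C_0 is given by ∂[p,q] = [q] − [p]. For instance
  ∂bc = c − b.
The resulting 6×12 matrix has rank 5, and its Smith normal form has invariant factors (1,1,1,1,1).

∂_2: C_2 → C_1 maps a triangle to the signed sum of its edges. For instance
  ∂bcf = cf − bf + bc,
  ∂bcd = cd − bd + bc.
This gives a 12×8 integer matrix of rank 7; reducing to Smith normal form yields diagonal entries (1,1,1,1,1,1,1).

Reading off H_k = ker ∂_k / im ∂_{k+1}:

  H_0: rank C_0 − rank ∂_1 = 6 − 5 = 1, and the invariant factors of ∂_1 are all 1, so H_0 ≅ Z.
  H_1: rank ker ∂_1 − rank ∂_2 = (12 − 5) − 7 = 0, and the invariant factors of ∂_2 are all 1, so H_1 ≅ 0.
  H_2: rank ker ∂_2 − rank ∂_3 = (8 − 7) − 0 = 1, and there is no ∂_3, so H_2 ≅ Z.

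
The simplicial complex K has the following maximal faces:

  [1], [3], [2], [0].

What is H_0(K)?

Order the vertices as 0 < 1 < 2 < 3. Listing each simplex with vertices in this order, K has dimension 0 with simplices:

  0-simplices (4): [0], [1], [2], [3]

Hence C_0 ≅ Z^4.

Reading off H_k = ker ∂_k / im ∂_{k+1}:

  H_0: rank C_0 − rank ∂_1 = 4 − 0 = 4, and there is no ∂_1, so H_0 = Z^4.

H_0 = Z^4.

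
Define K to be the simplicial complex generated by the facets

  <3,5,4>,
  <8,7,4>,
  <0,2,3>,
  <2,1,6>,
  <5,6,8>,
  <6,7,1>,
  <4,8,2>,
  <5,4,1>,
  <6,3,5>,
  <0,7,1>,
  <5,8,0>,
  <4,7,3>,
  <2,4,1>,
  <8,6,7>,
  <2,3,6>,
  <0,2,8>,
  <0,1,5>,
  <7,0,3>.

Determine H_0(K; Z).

H_0 ≅ Z.

K has 9 vertices, 27 edges, 18 triangles.
rank ∂_0 = 0, rank ∂_1 = 8 ⇒ b_0 = 9 − 0 − 8 = 1; all invariant factors of ∂_1 are 1 so no torsion. So H_0 = Z.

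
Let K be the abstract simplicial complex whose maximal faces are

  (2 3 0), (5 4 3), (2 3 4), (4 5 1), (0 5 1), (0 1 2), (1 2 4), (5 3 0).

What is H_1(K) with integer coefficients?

H_1 ≅ 0.

We work with the vertex ordering 0 < 1 < 2 < 3 < 4 < 5. The simplices of K, each written with vertices in increasing order, are:

  0-simplices (6): [0], [1], [2], [3], [4], [5]
  1-simplices (12): [0,1], [0,2], [0,3], [0,5], [1,2], [1,4], [1,5], [2,3], [2,4], [3,4], [3,5], [4,5]
  2-simplices (8): [0,1,2], [0,1,5], [0,2,3], [0,3,5], [1,2,4], [1,4,5], [2,3,4], [3,4,5]

giving chain groups C_0 ≅ Z^6, C_1 ≅ Z^12, C_2 ≅ Z^8.

Boundary ∂_1: C_1 → C_0 maps an edge to its endpoints' difference, ∂[p,q] = q − p.
The resulting 6×12 matrix has rank 5, and its Smith normal form has invariant factors (1,1,1,1,1).

The boundary map ∂_2: C_2 → C_1 acts by ∂[p,q,r] = [q,r] − [p,r] + [p,q]. For instance
  ∂[0,1,2] = [1,2] − [0,2] + [0,1],
  ∂[3,4,5] = [4,5] − [3,5] + [3,4].
This gives a 12×8 integer matrix of rank 7; reducing to Smith normal form yields diagonal entries (1,1,1,1,1,1,1).

From H_k ≅ ker(∂_k) / im(∂_{k+1}) we obtain:

  H_1: rank ker ∂_1 − rank ∂_2 = (12 − 5) − 7 = 0, and the invariant factors of ∂_2 are all 1, so H_1 = 0.

(K is a triangulation of the 2-sphere S^2.)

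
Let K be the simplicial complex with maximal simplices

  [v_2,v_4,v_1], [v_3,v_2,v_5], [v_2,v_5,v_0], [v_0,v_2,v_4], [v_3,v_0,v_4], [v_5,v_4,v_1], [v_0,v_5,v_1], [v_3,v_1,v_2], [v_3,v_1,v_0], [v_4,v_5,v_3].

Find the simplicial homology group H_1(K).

H_1 ≅ Z/2Z.

Take the total order v_0 < v_1 < v_2 < v_3 < v_4 < v_5 on the vertex set. Then K (dimension 2) consists of the simplices:

  0-simplices (6): [v_0], [v_1], [v_2], [v_3], [v_4], [v_5]
  1-simplices (15): (15 of them)
  2-simplices (10): [v_0,v_1,v_3], [v_0,v_1,v_5], [v_0,v_2,v_4], [v_0,v_2,v_5], [v_0,v_3,v_4], [v_1,v_2,v_3], [v_1,v_2,v_4], [v_1,v_4,v_5], [v_2,v_3,v_5], [v_3,v_4,v_5]

so the chain groups are C_0 ≅ Z^6, C_1 ≅ Z^15, C_2 ≅ Z^10.

∂_1: C_1 → C_0 maps an edge to its endpoints' difference, ∂[p,q] = q − p.
The resulting 6×15 matrix has rank 5, and its Smith normal form has invariant factors (1,1,1,1,1).

∂_2: C_2 → C_1 acts by ∂[p,q,r] = [q,r] − [p,r] + [p,q]. For instance
  ∂[v_1,v_4,v_5] = [v_4,v_5] − [v_1,v_5] + [v_1,v_4],
  ∂[v_0,v_2,v_5] = [v_2,v_5] − [v_0,v_5] + [v_0,v_2].
The resulting 15×10 matrix has rank 10, and its Smith normal form has invariant factors (1,1,1,1,1,1,1,1,1,2).

From H_k ≅ ker(∂_k) / im(∂_{k+1}) we obtain:

  H_1: rank ker ∂_1 − rank ∂_2 = (15 − 5) − 10 = 0, and ∂_2 has invariant factor 2 > 1, so H_1 ≅ Z/2Z.

(K is a triangulation of the real projective plane RP^2.)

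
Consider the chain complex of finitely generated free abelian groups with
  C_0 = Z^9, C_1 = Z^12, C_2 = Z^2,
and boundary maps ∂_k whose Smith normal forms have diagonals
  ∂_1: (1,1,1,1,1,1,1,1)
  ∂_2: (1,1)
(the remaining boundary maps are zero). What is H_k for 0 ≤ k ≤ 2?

H_0: b_0 = 9 − 0 − 8 = 1; torsion from ∂_1 factors > 1: none. So H_0 = Z.
H_1: b_1 = 12 − 8 − 2 = 2; torsion from ∂_2 factors > 1: none. So H_1 = Z^2.
H_2: b_2 = 2 − 2 − 0 = 0; torsion from ∂_3 factors > 1: none. So H_2 = 0.

H_0 = Z,  H_1 = Z^2,  H_2 = 0.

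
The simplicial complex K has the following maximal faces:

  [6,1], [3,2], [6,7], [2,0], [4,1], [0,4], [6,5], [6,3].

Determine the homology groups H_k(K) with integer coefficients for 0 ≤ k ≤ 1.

Order the vertices as 0 < 1 < 2 < 3 < 4 < 5 < 6 < 7. Listing each simplex with vertices in this order, K has dimension 1 with simplices:

  0-simplices (8): [0], [1], [2], [3], [4], [5], [6], [7]
  1-simplices (8): [0,2], [0,4], [1,4], [1,6], [2,3], [3,6], [5,6], [6,7]

giving chain groups C_0 ≅ Z^8, C_1 ≅ Z^8.

∂_1: C_1 → C_0 is given by ∂[p,q] = [q] − [p].
The resulting 8×8 matrix has rank 7, and its Smith normal form has invariant factors (1,1,1,1,1,1,1).

Computing H_k = (kernel of ∂_k) / (image of ∂_{k+1}):

  H_0: rank C_0 − rank ∂_1 = 8 − 7 = 1, and the invariant factors of ∂_1 are all 1, so H_0 = Z.
  H_1: rank ker ∂_1 − rank ∂_2 = (8 − 7) − 0 = 1, and there is no ∂_2, so H_1 = Z.

H_0 ≅ Z,  H_1 ≅ Z.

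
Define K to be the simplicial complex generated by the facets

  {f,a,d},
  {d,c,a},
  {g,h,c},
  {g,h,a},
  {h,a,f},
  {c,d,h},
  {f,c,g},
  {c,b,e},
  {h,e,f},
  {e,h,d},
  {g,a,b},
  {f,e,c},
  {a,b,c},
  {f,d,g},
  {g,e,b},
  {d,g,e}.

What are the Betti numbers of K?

b_0 = 1, b_1 = 2, b_2 = 1.

Take the total order a < b < c < d < e < f < g < h on the vertex set. Then K (dimension 2) consists of the simplices:

  0-simplices (8): a, b, c, d, e, f, g, h
  1-simplices (24): ab, ac, ad, af, ag, ah, bc, be, bg, cd, ce, cf, cg, ch, de, df, dg, dh, ef, eg, eh, fg, fh, gh
  2-simplices (16): abc, abg, acd, adf, afh, agh, bce, beg, cdh, cef, cfg, cgh, deg, deh, dfg, efh

so the chain groups are C_0 ≅ Z^8, C_1 ≅ Z^24, C_2 ≅ Z^16.

∂_1: C_1 → C_0 is given by ∂[p,q] = [q] − [p]. For instance
  ∂cf = f − c.
The 8×24 boundary matrix has rank 7 and Smith normal form diag(1,1,1,1,1,1,1).

Boundary ∂_2: C_2 → C_1 sends each 2-simplex [p,q,r] to [q,r] − [p,r] + [p,q]. For instance
  ∂adf = df − af + ad,
  ∂abc = bc − ac + ab.
As a 24×16 matrix over Z this has rank 15, with invariant factors (1,1,1,1,1,1,1,1,1,1,1,1,1,1,1).

Computing H_k = (kernel of ∂_k) / (image of ∂_{k+1}):

  H_0: rank C_0 − rank ∂_1 = 8 − 7 = 1, and the invariant factors of ∂_1 are all 1, so H_0 ≅ Z.
  H_1: rank ker ∂_1 − rank ∂_2 = (24 − 7) − 15 = 2, and the invariant factors of ∂_2 are all 1, so H_1 ≅ Z^2.
  H_2: rank ker ∂_2 − rank ∂_3 = (16 − 15) − 0 = 1, and there is no ∂_3, so H_2 ≅ Z.

As a check, the Euler characteristic is 8 − 24 + 16 = 0, which agrees with 1 − 2 + 1 = 0.

Hence the Betti numbers are b_0 = 1, b_1 = 2, b_2 = 1.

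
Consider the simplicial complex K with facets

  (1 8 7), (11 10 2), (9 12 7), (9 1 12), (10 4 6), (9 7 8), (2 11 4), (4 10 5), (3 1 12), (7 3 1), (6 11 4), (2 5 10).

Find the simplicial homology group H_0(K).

H_0 = Z^2.

Order the vertices as 1 < 2 < 3 < 4 < 5 < 6 < 7 < 8 < 9 < 10 < 11 < 12. Listing each simplex with vertices in this order, K has dimension 2 with simplices:

  0-simplices (12): [1], [2], [3], [4], [5], [6], [7], [8], [9], [10], [11], [12]
  1-simplices (24): (24 of them)
  2-simplices (12): [1,3,7], [1,3,12], [1,7,8], [1,9,12], [2,4,11], [2,5,10], [2,10,11], [4,5,10], [4,6,10], [4,6,11], [7,8,9], [7,9,12]

so the chain groups are C_0 ≅ Z^12, C_1 ≅ Z^24, C_2 ≅ Z^12.

The boundary map ∂_1: C_1 → C_0 is given by ∂[p,q] = [q] − [p].
The resulting 12×24 matrix has rank 10, and its Smith normal form has invariant factors (1,1,1,1,1,1,1,1,1,1).

∂_2: C_2 → C_1 sends each 2-simplex [p,q,r] to [q,r] − [p,r] + [p,q]. For instance
  ∂[2,5,10] = [5,10] − [2,10] + [2,5],
  ∂[2,4,11] = [4,11] − [2,11] + [2,4].
As a 24×12 matrix over Z this has rank 12, with invariant factors (1,1,1,1,1,1,1,1,1,1,1,1).

Computing H_k = (kernel of ∂_k) / (image of ∂_{k+1}):

  H_0: rank C_0 − rank ∂_1 = 12 − 10 = 2, and the invariant factors of ∂_1 are all 1, so H_0 ≅ Z^2.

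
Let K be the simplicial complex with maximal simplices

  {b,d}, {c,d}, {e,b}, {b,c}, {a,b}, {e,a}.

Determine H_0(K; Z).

H_0 ≅ Z.

Order the vertices as a < b < c < d < e. Listing each simplex with vertices in this order, K has dimension 1 with simplices:

  0-simplices (5): a, b, c, d, e
  1-simplices (6): ab, ae, bc, bd, be, cd

Hence C_0 ≅ Z^5, C_1 ≅ Z^6.

Boundary ∂_1: C_1 → C_0 sends each edge [p,q] (with p < q) to q − p.
This gives a 5×6 integer matrix of rank 4; reducing to Smith normal form yields diagonal entries (1,1,1,1).

Computing H_k = (kernel of ∂_k) / (image of ∂_{k+1}):

  H_0: rank C_0 − rank ∂_1 = 5 − 4 = 1, and the invariant factors of ∂_1 are all 1, so H_0 ≅ Z.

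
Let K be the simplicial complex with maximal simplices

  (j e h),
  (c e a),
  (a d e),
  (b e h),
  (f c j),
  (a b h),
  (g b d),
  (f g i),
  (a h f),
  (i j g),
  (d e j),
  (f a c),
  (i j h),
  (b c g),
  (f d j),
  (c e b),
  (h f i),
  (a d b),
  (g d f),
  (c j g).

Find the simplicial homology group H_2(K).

We work with the vertex ordering a < b < c < d < e < f < g < h < i < j. The simplices of K, each written with vertices in increasing order, are:

  0-simplices (10): a, b, c, d, e, f, g, h, i, j
  1-simplices (30): ab, ac, ad, ae, af, ah, bc, bd, be, bg, bh, ce, cf, cg, cj, de, df, dg, dj, eh, ej, fg, fh, fi, fj, gi, gj, hi, hj, ij
  2-simplices (20): abd, abh, ace, acf, ade, afh, bce, bcg, bdg, beh, cfj, cgj, dej, dfg, dfj, ehj, fgi, fhi, gij, hij

Hence C_0 ≅ Z^10, C_1 ≅ Z^30, C_2 ≅ Z^20.

Boundary ∂_1: C_1 → C_0 sends each edge [p,q] (with p < q) to q − p. For instance
  ∂de = e − d.
This gives a 10×30 integer matrix of rank 9; reducing to Smith normal form yields diagonal entries (1,1,1,1,1,1,1,1,1).

The boundary map ∂_2: C_2 → C_1 maps a triangle to the signed sum of its edges. For instance
  ∂acf = cf − af + ac,
  ∂abd = bd − ad + ab.
As a 30×20 matrix over Z this has rank 20, with invariant factors (1,1,1,1,1,1,1,1,1,1,1,1,1,1,1,1,1,1,1,2).

Computing H_k = (kernel of ∂_k) / (image of ∂_{k+1}):

  H_2: rank ker ∂_2 − rank ∂_3 = (20 − 20) − 0 = 0, and there is no ∂_3, so H_2 ≅ 0.

H_2 = 0.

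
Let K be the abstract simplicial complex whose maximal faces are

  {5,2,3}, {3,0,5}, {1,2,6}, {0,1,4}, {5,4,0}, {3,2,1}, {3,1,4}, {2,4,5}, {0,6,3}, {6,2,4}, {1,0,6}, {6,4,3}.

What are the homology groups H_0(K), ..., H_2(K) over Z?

H_0 ≅ Z,  H_1 ≅ Z/2Z,  H_2 = 0.

Fix the vertex order 0 < 1 < 2 < 3 < 4 < 5 < 6 and write every simplex with vertices in increasing order. Then dim K = 2 and the simplices of K are:

  0-simplices (7): [0], [1], [2], [3], [4], [5], [6]
  1-simplices (18): [0,1], [0,3], [0,4], [0,5], [0,6], [1,2], [1,3], [1,4], [1,6], [2,3], [2,4], [2,5], [2,6], [3,4], [3,5], [3,6], [4,5], [4,6]
  2-simplices (12): [0,1,4], [0,1,6], [0,3,5], [0,3,6], [0,4,5], [1,2,3], [1,2,6], [1,3,4], [2,3,5], [2,4,5], [2,4,6], [3,4,6]

giving chain groups C_0 ≅ Z^7, C_1 ≅ Z^18, C_2 ≅ Z^12.

∂_1: C_1 → C_0 maps an edge to its endpoints' difference, ∂[p,q] = q − p. For instance
  ∂[1,6] = [6] − [1].
The resulting 7×18 matrix has rank 6, and its Smith normal form has invariant factors (1,1,1,1,1,1).

Boundary ∂_2: C_2 → C_1 maps a triangle to the signed sum of its edges. For instance
  ∂[0,3,6] = [3,6] − [0,6] + [0,3],
  ∂[1,3,4] = [3,4] − [1,4] + [1,3].
The 18×12 boundary matrix has rank 12 and Smith normal form diag(1,1,1,1,1,1,1,1,1,1,1,2).

Reading off H_k = ker ∂_k / im ∂_{k+1}:

  H_0: rank C_0 − rank ∂_1 = 7 − 6 = 1, and the invariant factors of ∂_1 are all 1, so H_0 = Z.
  H_1: rank ker ∂_1 − rank ∂_2 = (18 − 6) − 12 = 0, and ∂_2 has invariant factor 2 > 1, so H_1 = Z/2Z.
  H_2: rank ker ∂_2 − rank ∂_3 = (12 − 12) − 0 = 0, and there is no ∂_3, so H_2 = 0.

As a check, the Euler characteristic is 7 − 18 + 12 = 1, which agrees with 1 − 0 + 0 = 1.
(K is a triangulation of the real projective plane RP^2.)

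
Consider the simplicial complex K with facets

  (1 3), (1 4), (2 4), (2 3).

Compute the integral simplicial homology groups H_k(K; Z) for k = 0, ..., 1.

We work with the vertex ordering 1 < 2 < 3 < 4. The simplices of K, each written with vertices in increasing order, are:

  0-simplices (4): [1], [2], [3], [4]
  1-simplices (4): [1,3], [1,4], [2,3], [2,4]

so the chain groups are C_0 ≅ Z^4, C_1 ≅ Z^4.

Boundary ∂_1: C_1 → C_0 is given by ∂[p,q] = [q] − [p]. For instance
  ∂[1,4] = [4] − [1].
As a 4×4 matrix over Z this has rank 3, with invariant factors (1,1,1).

Now H_k = ker ∂_k / im ∂_{k+1}, so:

  H_0: rank C_0 − rank ∂_1 = 4 − 3 = 1, and the invariant factors of ∂_1 are all 1, so H_0 = Z.
  H_1: rank ker ∂_1 − rank ∂_2 = (4 − 3) − 0 = 1, and there is no ∂_2, so H_1 = Z.

As a check, the Euler characteristic is 4 − 4 = 0, which agrees with 1 − 1 = 0.

H_0 ≅ Z,  H_1 ≅ Z.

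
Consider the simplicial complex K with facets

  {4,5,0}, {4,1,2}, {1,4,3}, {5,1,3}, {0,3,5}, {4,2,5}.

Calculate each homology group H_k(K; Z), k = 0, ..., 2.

Take the total order 0 < 1 < 2 < 3 < 4 < 5 on the vertex set. Then K (dimension 2) consists of the simplices:

  0-simplices (6): [0], [1], [2], [3], [4], [5]
  1-simplices (12): [0,3], [0,4], [0,5], [1,2], [1,3], [1,4], [1,5], [2,4], [2,5], [3,4], [3,5], [4,5]
  2-simplices (6): [0,3,5], [0,4,5], [1,2,4], [1,3,4], [1,3,5], [2,4,5]

Hence C_0 ≅ Z^6, C_1 ≅ Z^12, C_2 ≅ Z^6.

Boundary ∂_1: C_1 → C_0 maps an edge to its endpoints' difference, ∂[p,q] = q − p. For instance
  ∂[0,5] = [5] − [0].
This gives a 6×12 integer matrix of rank 5; reducing to Smith normal form yields diagonal entries (1,1,1,1,1).

Boundary ∂_2: C_2 → C_1 maps a triangle to the signed sum of its edges. For instance
  ∂[0,3,5] = [3,5] − [0,5] + [0,3],
  ∂[1,3,4] = [3,4] − [1,4] + [1,3].
The 12×6 boundary matrix has rank 6 and Smith normal form diag(1,1,1,1,1,1).

Now H_k = ker ∂_k / im ∂_{k+1}, so:

  H_0: rank C_0 − rank ∂_1 = 6 − 5 = 1, and the invariant factors of ∂_1 are all 1, so H_0 = Z.
  H_1: rank ker ∂_1 − rank ∂_2 = (12 − 5) − 6 = 1, and the invariant factors of ∂_2 are all 1, so H_1 = Z.
  H_2: rank ker ∂_2 − rank ∂_3 = (6 − 6) − 0 = 0, and there is no ∂_3, so H_2 = 0.

H_0 ≅ Z,  H_1 ≅ Z,  H_2 = 0.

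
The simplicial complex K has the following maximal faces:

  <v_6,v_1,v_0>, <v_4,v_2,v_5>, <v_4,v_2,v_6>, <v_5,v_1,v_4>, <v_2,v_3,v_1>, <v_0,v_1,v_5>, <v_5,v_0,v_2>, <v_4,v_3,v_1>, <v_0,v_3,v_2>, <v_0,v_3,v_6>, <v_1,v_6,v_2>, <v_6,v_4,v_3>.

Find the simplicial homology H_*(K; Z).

H_0 = Z,  H_1 = Z/2,  H_2 = 0.

We work with the vertex ordering v_0 < v_1 < v_2 < v_3 < v_4 < v_5 < v_6. The simplices of K, each written with vertices in increasing order, are:

  0-simplices (7): [v_0], [v_1], [v_2], [v_3], [v_4], [v_5], [v_6]
  1-simplices (18): (18 of them)
  2-simplices (12): (12 of them)

giving chain groups C_0 ≅ Z^7, C_1 ≅ Z^18, C_2 ≅ Z^12.

∂_1: C_1 → C_0 sends each edge [p,q] (with p < q) to q − p.
The 7×18 boundary matrix has rank 6 and Smith normal form diag(1,1,1,1,1,1).

The boundary map ∂_2: C_2 → C_1 acts by ∂[p,q,r] = [q,r] − [p,r] + [p,q]. For instance
  ∂[v_1,v_4,v_5] = [v_4,v_5] − [v_1,v_5] + [v_1,v_4],
  ∂[v_0,v_3,v_6] = [v_3,v_6] − [v_0,v_6] + [v_0,v_3].
This gives a 18×12 integer matrix of rank 12; reducing to Smith normal form yields diagonal entries (1,1,1,1,1,1,1,1,1,1,1,2).

Reading off H_k = ker ∂_k / im ∂_{k+1}:

  H_0: rank C_0 − rank ∂_1 = 7 − 6 = 1, and the invariant factors of ∂_1 are all 1, so H_0 ≅ Z.
  H_1: rank ker ∂_1 − rank ∂_2 = (18 − 6) − 12 = 0, and ∂_2 has invariant factor 2 > 1, so H_1 ≅ Z/2.
  H_2: rank ker ∂_2 − rank ∂_3 = (12 − 12) − 0 = 0, and there is no ∂_3, so H_2 ≅ 0.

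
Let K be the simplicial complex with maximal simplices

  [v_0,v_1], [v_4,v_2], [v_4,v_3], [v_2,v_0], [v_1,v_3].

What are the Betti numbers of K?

Fix the vertex order v_0 < v_1 < v_2 < v_3 < v_4 and write every simplex with vertices in increasing order. Then dim K = 1 and the simplices of K are:

  0-simplices (5): [v_0], [v_1], [v_2], [v_3], [v_4]
  1-simplices (5): [v_0,v_1], [v_0,v_2], [v_1,v_3], [v_2,v_4], [v_3,v_4]

so the chain groups are C_0 ≅ Z^5, C_1 ≅ Z^5.

Boundary ∂_1: C_1 → C_0 is given by ∂[p,q] = [q] − [p]. For instance
  ∂[v_0,v_1] = [v_1] − [v_0].
As a 5×5 matrix over Z this has rank 4, with invariant factors (1,1,1,1).

Computing H_k = (kernel of ∂_k) / (image of ∂_{k+1}):

  H_0: rank C_0 − rank ∂_1 = 5 − 4 = 1, and the invariant factors of ∂_1 are all 1, so H_0 = Z.
  H_1: rank ker ∂_1 − rank ∂_2 = (5 − 4) − 0 = 1, and there is no ∂_2, so H_1 = Z.

As a check, the Euler characteristic is 5 − 5 = 0, which agrees with 1 − 1 = 0.
(K is a triangulation of the circle S^1.)

Hence the Betti numbers are b_0 = 1, b_1 = 1.

b_0 = 1, b_1 = 1.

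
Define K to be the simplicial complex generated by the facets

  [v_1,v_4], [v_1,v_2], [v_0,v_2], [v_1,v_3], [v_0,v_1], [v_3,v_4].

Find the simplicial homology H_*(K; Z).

Order the vertices as v_0 < v_1 < v_2 < v_3 < v_4. Listing each simplex with vertices in this order, K has dimension 1 with simplices:

  0-simplices (5): [v_0], [v_1], [v_2], [v_3], [v_4]
  1-simplices (6): [v_0,v_1], [v_0,v_2], [v_1,v_2], [v_1,v_3], [v_1,v_4], [v_3,v_4]

Hence C_0 ≅ Z^5, C_1 ≅ Z^6.

Boundary ∂_1: C_1 → C_0 is given by ∂[p,q] = [q] − [p]. For instance
  ∂[v_1,v_3] = [v_3] − [v_1].
As a 5×6 matrix over Z this has rank 4, with invariant factors (1,1,1,1).

Now H_k = ker ∂_k / im ∂_{k+1}, so:

  H_0: rank C_0 − rank ∂_1 = 5 − 4 = 1, and the invariant factors of ∂_1 are all 1, so H_0 = Z.
  H_1: rank ker ∂_1 − rank ∂_2 = (6 − 4) − 0 = 2, and there is no ∂_2, so H_1 = Z^2.

As a check, the Euler characteristic is 5 − 6 = -1, which agrees with 1 − 2 = -1.

H_0 = Z,  H_1 = Z^2.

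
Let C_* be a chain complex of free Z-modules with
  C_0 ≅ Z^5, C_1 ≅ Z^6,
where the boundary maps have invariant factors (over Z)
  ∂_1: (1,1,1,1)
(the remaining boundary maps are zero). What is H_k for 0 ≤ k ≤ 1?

H_0: b_0 = 5 − 0 − 4 = 1; torsion from ∂_1 factors > 1: none. So H_0 = Z.
H_1: b_1 = 6 − 4 − 0 = 2; torsion from ∂_2 factors > 1: none. So H_1 = Z^2.

H_0 = Z,  H_1 = Z^2.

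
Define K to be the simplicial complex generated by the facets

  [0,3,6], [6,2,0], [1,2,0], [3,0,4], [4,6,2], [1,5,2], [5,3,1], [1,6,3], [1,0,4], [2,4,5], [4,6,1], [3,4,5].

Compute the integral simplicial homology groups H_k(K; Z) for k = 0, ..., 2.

K has 7 vertices, 18 edges, 12 triangles.
rank ∂_0 = 0, rank ∂_1 = 6 ⇒ b_0 = 7 − 0 − 6 = 1; all invariant factors of ∂_1 are 1 so no torsion. So H_0 = Z.
rank ∂_1 = 6, rank ∂_2 = 12 ⇒ b_1 = 18 − 6 − 12 = 0; ∂_2 has invariant factor(s) [2] giving torsion. So H_1 = Z/2Z.
rank ∂_2 = 12, rank ∂_3 = 0 ⇒ b_2 = 12 − 12 − 0 = 0. So H_2 = 0.

H_0 = Z,  H_1 = Z/2Z,  H_2 = 0.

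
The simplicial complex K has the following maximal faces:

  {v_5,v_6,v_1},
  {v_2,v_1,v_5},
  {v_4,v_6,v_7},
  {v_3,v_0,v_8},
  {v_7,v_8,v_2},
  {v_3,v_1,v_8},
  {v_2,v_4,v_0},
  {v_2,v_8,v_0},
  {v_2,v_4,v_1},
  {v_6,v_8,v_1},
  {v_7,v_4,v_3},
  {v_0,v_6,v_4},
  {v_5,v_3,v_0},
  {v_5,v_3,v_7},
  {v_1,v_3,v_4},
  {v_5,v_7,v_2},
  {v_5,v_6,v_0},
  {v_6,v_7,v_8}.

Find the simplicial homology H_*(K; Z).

K has 9 vertices, 27 edges, 18 triangles.
rank ∂_0 = 0, rank ∂_1 = 8 ⇒ b_0 = 9 − 0 − 8 = 1; all invariant factors of ∂_1 are 1 so no torsion. So H_0 = Z.
rank ∂_1 = 8, rank ∂_2 = 17 ⇒ b_1 = 27 − 8 − 17 = 2; all invariant factors of ∂_2 are 1 so no torsion. So H_1 = Z^2.
rank ∂_2 = 17, rank ∂_3 = 0 ⇒ b_2 = 18 − 17 − 0 = 1. So H_2 = Z.

H_0 ≅ Z,  H_1 ≅ Z^2,  H_2 ≅ Z.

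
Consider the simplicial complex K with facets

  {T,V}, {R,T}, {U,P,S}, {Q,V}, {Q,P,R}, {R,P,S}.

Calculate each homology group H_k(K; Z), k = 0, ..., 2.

We work with the vertex ordering P < Q < R < S < T < U < V. The simplices of K, each written with vertices in increasing order, are:

  0-simplices (7): P, Q, R, S, T, U, V
  1-simplices (10): PQ, PR, PS, PU, QR, QV, RS, RT, SU, TV
  2-simplices (3): PQR, PRS, PSU

giving chain groups C_0 ≅ Z^7, C_1 ≅ Z^10, C_2 ≅ Z^3.

∂_1: C_1 → C_0 sends each edge [p,q] (with p < q) to q − p. For instance
  ∂PQ = Q − P.
As a 7×10 matrix over Z this has rank 6, with invariant factors (1,1,1,1,1,1).

∂_2: C_2 → C_1 sends each 2-simplex [p,q,r] to [q,r] − [p,r] + [p,q]. For instance
  ∂PQR = QR − PR + PQ,
  ∂PRS = RS − PS + PR.
This gives a 10×3 integer matrix of rank 3; reducing to Smith normal form yields diagonal entries (1,1,1).

Reading off H_k = ker ∂_k / im ∂_{k+1}:

  H_0: rank C_0 − rank ∂_1 = 7 − 6 = 1, and the invariant factors of ∂_1 are all 1, so H_0 ≅ Z.
  H_1: rank ker ∂_1 − rank ∂_2 = (10 − 6) − 3 = 1, and the invariant factors of ∂_2 are all 1, so H_1 ≅ Z.
  H_2: rank ker ∂_2 − rank ∂_3 = (3 − 3) − 0 = 0, and there is no ∂_3, so H_2 ≅ 0.

As a check, the Euler characteristic is 7 − 10 + 3 = 0, which agrees with 1 − 1 + 0 = 0.

H_0 = Z,  H_1 = Z,  H_2 = 0.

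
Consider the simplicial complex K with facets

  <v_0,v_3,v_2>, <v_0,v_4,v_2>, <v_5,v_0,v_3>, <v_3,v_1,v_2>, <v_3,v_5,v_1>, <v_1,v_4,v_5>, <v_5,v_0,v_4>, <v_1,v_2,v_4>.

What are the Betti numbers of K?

Fix the vertex order v_0 < v_1 < v_2 < v_3 < v_4 < v_5 and write every simplex with vertices in increasing order. Then dim K = 2 and the simplices of K are:

  0-simplices (6): [v_0], [v_1], [v_2], [v_3], [v_4], [v_5]
  1-simplices (12): [v_0,v_2], [v_0,v_3], [v_0,v_4], [v_0,v_5], [v_1,v_2], [v_1,v_3], [v_1,v_4], [v_1,v_5], [v_2,v_3], [v_2,v_4], [v_3,v_5], [v_4,v_5]
  2-simplices (8): [v_0,v_2,v_3], [v_0,v_2,v_4], [v_0,v_3,v_5], [v_0,v_4,v_5], [v_1,v_2,v_3], [v_1,v_2,v_4], [v_1,v_3,v_5], [v_1,v_4,v_5]

so the chain groups are C_0 ≅ Z^6, C_1 ≅ Z^12, C_2 ≅ Z^8.

∂_1: C_1 → C_0 sends each edge [p,q] (with p < q) to q − p. For instance
  ∂[v_1,v_3] = [v_3] − [v_1].
The resulting 6×12 matrix has rank 5, and its Smith normal form has invariant factors (1,1,1,1,1).

The boundary map ∂_2: C_2 → C_1 acts by ∂[p,q,r] = [q,r] − [p,r] + [p,q]. For instance
  ∂[v_1,v_2,v_4] = [v_2,v_4] − [v_1,v_4] + [v_1,v_2],
  ∂[v_0,v_2,v_4] = [v_2,v_4] − [v_0,v_4] + [v_0,v_2].
The 12×8 boundary matrix has rank 7 and Smith normal form diag(1,1,1,1,1,1,1).

Now H_k = ker ∂_k / im ∂_{k+1}, so:

  H_0: rank C_0 − rank ∂_1 = 6 − 5 = 1, and the invariant factors of ∂_1 are all 1, so H_0 = Z.
  H_1: rank ker ∂_1 − rank ∂_2 = (12 − 5) − 7 = 0, and the invariant factors of ∂_2 are all 1, so H_1 = 0.
  H_2: rank ker ∂_2 − rank ∂_3 = (8 − 7) − 0 = 1, and there is no ∂_3, so H_2 = Z.

(K is a triangulation of the 2-sphere S^2.)

Hence the Betti numbers are b_0 = 1, b_1 = 0, b_2 = 1.

b_0 = 1, b_1 = 0, b_2 = 1.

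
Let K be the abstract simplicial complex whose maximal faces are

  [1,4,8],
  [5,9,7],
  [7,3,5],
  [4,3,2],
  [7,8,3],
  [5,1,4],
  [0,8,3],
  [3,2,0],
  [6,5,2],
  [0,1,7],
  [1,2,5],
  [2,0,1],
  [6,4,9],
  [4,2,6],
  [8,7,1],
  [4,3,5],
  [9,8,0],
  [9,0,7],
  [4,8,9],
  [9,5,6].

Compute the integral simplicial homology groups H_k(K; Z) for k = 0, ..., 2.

K has 10 vertices, 30 edges, 20 triangles.
rank ∂_0 = 0, rank ∂_1 = 9 ⇒ b_0 = 10 − 0 − 9 = 1; all invariant factors of ∂_1 are 1 so no torsion. So H_0 = Z.
rank ∂_1 = 9, rank ∂_2 = 20 ⇒ b_1 = 30 − 9 − 20 = 1; ∂_2 has invariant factor(s) [2] giving torsion. So H_1 = Z ⊕ Z_2.
rank ∂_2 = 20, rank ∂_3 = 0 ⇒ b_2 = 20 − 20 − 0 = 0. So H_2 = 0.

H_0 = Z,  H_1 = Z ⊕ Z_2,  H_2 = 0.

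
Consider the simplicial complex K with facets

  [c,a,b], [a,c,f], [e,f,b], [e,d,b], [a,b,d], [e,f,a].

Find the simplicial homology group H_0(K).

H_0 ≅ Z.

We work with the vertex ordering a < b < c < d < e < f. The simplices of K, each written with vertices in increasing order, are:

  0-simplices (6): a, b, c, d, e, f
  1-simplices (12): ab, ac, ad, ae, af, bc, bd, be, bf, cf, de, ef
  2-simplices (6): abc, abd, acf, aef, bde, bef

giving chain groups C_0 ≅ Z^6, C_1 ≅ Z^12, C_2 ≅ Z^6.

Boundary ∂_1: C_1 → C_0 is given by ∂[p,q] = [q] − [p]. For instance
  ∂af = f − a.
The 6×12 boundary matrix has rank 5 and Smith normal form diag(1,1,1,1,1).

The boundary map ∂_2: C_2 → C_1 maps a triangle to the signed sum of its edges. For instance
  ∂bef = ef − bf + be,
  ∂aef = ef − af + ae.
The 12×6 boundary matrix has rank 6 and Smith normal form diag(1,1,1,1,1,1).

Now H_k = ker ∂_k / im ∂_{k+1}, so:

  H_0: rank C_0 − rank ∂_1 = 6 − 5 = 1, and the invariant factors of ∂_1 are all 1, so H_0 = Z.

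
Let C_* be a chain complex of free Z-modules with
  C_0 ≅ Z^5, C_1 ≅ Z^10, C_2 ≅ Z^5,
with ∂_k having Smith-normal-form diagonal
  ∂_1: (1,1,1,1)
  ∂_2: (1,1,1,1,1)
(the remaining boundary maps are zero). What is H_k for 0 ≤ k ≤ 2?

H_0: b_0 = 5 − 0 − 4 = 1; torsion from ∂_1 factors > 1: none. So H_0 = Z.
H_1: b_1 = 10 − 4 − 5 = 1; torsion from ∂_2 factors > 1: none. So H_1 = Z.
H_2: b_2 = 5 − 5 − 0 = 0; torsion from ∂_3 factors > 1: none. So H_2 = 0.

H_0 = Z,  H_1 = Z,  H_2 = 0.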